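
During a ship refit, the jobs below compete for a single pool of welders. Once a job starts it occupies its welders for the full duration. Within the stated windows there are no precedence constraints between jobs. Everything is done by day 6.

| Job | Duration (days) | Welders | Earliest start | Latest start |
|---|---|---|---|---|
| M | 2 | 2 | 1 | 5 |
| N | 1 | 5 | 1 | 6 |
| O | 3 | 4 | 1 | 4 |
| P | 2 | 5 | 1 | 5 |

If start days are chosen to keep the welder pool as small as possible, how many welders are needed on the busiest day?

6

Early-start (M@1, N@1, O@1, P@1) gives peak 16: d1:16  d2:11  d3:4  d4:0  d5:0  d6:0.
Shift N→4, P→5.
Schedule M@1, N@4, O@1, P@5: d1:6  d2:6  d3:4  d4:5  d5:5  d6:5 — peak 6.
Total welder-days = 31 over 6 days ⇒ peak ≥ ⌈31/6⌉ = 6, so 6 is optimal.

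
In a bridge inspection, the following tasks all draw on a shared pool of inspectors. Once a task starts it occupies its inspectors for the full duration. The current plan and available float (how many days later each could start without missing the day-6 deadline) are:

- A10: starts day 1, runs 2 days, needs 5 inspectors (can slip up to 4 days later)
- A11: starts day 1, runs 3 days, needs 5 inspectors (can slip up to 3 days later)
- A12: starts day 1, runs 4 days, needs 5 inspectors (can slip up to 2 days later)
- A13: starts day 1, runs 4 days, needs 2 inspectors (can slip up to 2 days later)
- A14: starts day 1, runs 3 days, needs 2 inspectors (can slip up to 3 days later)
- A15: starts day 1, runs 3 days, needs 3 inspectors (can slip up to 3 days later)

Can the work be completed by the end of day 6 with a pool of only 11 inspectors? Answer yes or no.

Total inspector-days = 68; over 6 days the average is 68/6 > 11, so some day must exceed 11.

no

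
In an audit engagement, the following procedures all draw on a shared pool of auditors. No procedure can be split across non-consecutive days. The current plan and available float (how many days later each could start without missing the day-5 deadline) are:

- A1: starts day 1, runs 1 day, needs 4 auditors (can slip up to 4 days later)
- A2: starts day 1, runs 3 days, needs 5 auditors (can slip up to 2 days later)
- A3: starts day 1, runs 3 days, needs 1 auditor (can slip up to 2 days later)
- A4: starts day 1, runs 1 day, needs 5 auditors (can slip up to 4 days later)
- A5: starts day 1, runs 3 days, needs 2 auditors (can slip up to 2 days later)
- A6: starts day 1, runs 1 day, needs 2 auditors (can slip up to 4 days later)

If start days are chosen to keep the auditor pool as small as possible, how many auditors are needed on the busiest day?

Early-start (A1@1, A2@1, A3@1, A4@1, A5@1, A6@1) gives peak 19: d1:19  d2:8  d3:8  d4:0  d5:0.
Shift A2→2, A4→5, A6→4.
Schedule A1@1, A2@2, A3@1, A4@5, A5@1, A6@4: d1:7  d2:8  d3:8  d4:7  d5:5 — peak 8.

8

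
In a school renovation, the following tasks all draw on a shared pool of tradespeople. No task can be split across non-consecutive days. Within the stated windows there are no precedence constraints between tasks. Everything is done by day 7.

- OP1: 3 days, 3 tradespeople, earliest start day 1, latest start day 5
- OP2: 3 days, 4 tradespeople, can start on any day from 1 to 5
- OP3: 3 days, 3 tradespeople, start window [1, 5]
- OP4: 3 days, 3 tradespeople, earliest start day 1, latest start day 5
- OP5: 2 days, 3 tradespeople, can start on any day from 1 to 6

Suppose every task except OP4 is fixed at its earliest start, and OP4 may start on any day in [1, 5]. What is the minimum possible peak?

13

OP4@1: d1:16  d2:16  d3:13  d4:0  d5:0  d6:0  d7:0 → peak 16
OP4@2: d1:13  d2:16  d3:13  d4:3  d5:0  d6:0  d7:0 → peak 16
OP4@3: d1:13  d2:13  d3:13  d4:3  d5:3  d6:0  d7:0 → peak 13
OP4@4: d1:13  d2:13  d3:10  d4:3  d5:3  d6:3  d7:0 → peak 13
OP4@5: d1:13  d2:13  d3:10  d4:0  d5:3  d6:3  d7:3 → peak 13
Best is OP4@3, peak 13.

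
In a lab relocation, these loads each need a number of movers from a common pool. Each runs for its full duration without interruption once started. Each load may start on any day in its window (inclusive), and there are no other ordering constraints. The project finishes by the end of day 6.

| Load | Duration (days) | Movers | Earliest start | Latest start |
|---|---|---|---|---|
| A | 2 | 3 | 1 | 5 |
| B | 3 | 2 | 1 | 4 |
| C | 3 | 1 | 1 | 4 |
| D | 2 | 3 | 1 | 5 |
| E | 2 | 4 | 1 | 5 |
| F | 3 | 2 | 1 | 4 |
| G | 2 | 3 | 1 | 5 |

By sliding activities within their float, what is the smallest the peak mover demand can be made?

8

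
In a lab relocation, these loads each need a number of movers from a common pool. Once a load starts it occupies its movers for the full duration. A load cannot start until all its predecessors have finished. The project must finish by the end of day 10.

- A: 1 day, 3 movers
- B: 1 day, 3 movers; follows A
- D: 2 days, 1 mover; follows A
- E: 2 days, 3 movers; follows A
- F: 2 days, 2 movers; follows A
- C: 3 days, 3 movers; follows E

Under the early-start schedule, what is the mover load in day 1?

3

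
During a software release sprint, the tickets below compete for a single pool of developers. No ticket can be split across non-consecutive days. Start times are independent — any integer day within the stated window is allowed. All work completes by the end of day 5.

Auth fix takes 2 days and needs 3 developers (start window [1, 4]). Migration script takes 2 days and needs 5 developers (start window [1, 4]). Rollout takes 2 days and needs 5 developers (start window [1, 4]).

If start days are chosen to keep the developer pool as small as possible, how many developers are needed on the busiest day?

8

Early-start (Auth fix@1, Migration script@1, Rollout@1) gives peak 13: d1:13  d2:13  d3:0  d4:0  d5:0.
Shift Rollout→3.
Schedule Auth fix@1, Migration script@1, Rollout@3: d1:8  d2:8  d3:5  d4:5  d5:0 — peak 8.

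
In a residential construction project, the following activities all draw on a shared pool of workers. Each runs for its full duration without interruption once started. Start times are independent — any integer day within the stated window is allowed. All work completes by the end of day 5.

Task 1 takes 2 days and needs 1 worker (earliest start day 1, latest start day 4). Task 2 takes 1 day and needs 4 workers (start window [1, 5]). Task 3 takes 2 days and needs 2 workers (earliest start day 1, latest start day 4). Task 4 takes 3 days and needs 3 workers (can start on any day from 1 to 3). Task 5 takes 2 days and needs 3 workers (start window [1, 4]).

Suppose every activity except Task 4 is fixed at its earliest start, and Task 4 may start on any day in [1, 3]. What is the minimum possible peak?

10

Task 4@1: d1:13  d2:9  d3:3  d4:0  d5:0 → peak 13
Task 4@2: d1:10  d2:9  d3:3  d4:3  d5:0 → peak 10
Task 4@3: d1:10  d2:6  d3:3  d4:3  d5:3 → peak 10
Best is Task 4@2, peak 10.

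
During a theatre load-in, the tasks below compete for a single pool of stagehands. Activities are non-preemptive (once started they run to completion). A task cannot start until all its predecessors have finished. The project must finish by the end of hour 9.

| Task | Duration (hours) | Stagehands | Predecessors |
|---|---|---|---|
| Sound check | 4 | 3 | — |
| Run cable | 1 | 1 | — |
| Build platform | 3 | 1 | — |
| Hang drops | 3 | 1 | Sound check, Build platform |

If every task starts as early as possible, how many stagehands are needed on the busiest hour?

Early-start schedule: Sound check@1, Run cable@1, Build platform@1, Hang drops@5.
Load per hour: hour 1: 5, hour 2: 4, hour 3: 4, hour 4: 3, hour 5: 1, hour 6: 1, hour 7: 1, hour 8: 0, hour 9: 0.
Peak is 5.

5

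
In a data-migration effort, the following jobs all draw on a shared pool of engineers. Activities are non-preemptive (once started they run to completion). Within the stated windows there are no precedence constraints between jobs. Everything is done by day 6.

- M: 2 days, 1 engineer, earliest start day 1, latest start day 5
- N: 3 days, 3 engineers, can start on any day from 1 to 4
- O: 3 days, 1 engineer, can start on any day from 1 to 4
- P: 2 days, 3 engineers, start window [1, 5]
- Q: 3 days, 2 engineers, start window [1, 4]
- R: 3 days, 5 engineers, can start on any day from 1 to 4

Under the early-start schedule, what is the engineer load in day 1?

15

At early start, day 1 has: M, N, O, P, Q, R.
Demand: 1 + 3 + 1 + 3 + 2 + 5 = 15.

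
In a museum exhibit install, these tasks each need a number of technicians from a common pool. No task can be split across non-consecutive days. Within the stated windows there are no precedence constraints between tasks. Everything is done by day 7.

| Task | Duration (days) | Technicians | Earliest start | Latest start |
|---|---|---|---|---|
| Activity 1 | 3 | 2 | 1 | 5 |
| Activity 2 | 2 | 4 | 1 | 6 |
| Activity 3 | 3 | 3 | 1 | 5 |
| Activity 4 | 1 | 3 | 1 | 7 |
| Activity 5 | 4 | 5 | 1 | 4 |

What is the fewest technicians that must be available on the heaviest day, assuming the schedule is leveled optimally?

Early-start (Activity 1@1, Activity 2@1, Activity 3@1, Activity 4@1, Activity 5@1) gives peak 17: d1:17  d2:14  d3:10  d4:5  d5:0  d6:0  d7:0.
Shift Activity 2→5, Activity 3→5, Activity 4→7.
Schedule Activity 1@1, Activity 2@5, Activity 3@5, Activity 4@7, Activity 5@1: d1:7  d2:7  d3:7  d4:5  d5:7  d6:7  d7:6 — peak 7.
Total technician-days = 46 over 7 days ⇒ peak ≥ ⌈46/7⌉ = 7, so 7 is optimal.

7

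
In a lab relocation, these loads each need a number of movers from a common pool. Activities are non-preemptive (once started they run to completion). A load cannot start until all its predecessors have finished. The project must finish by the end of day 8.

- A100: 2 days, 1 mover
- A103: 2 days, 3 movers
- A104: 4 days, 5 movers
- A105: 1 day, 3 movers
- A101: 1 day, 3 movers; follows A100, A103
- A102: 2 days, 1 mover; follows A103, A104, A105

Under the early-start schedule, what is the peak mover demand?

Early-start schedule: A100@1, A103@1, A104@1, A105@1, A101@3, A102@5.
Load per day: day 1: 12, day 2: 9, day 3: 8, day 4: 5, day 5: 1, day 6: 1, day 7: 0, day 8: 0.
Peak is 12.

12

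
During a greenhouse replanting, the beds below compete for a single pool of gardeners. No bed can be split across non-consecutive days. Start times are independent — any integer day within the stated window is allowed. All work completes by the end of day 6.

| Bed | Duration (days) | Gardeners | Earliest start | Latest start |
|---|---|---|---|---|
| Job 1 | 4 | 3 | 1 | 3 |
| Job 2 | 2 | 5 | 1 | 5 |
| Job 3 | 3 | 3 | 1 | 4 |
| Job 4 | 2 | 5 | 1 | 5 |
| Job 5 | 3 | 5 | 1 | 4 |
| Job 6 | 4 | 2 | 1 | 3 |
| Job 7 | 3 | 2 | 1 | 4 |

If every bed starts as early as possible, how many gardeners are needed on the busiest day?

25

Early-start schedule: Job 1@1, Job 2@1, Job 3@1, Job 4@1, Job 5@1, Job 6@1, Job 7@1.
Load per day: day 1: 25, day 2: 25, day 3: 15, day 4: 5, day 5: 0, day 6: 0.
Peak is 25.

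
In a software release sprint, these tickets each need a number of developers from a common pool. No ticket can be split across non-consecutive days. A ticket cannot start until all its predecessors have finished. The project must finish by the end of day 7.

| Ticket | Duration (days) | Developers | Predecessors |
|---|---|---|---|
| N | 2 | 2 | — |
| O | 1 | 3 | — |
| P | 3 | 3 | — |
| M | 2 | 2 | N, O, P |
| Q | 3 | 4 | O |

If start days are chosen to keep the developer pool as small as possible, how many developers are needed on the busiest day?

Early-start (N@1, O@1, P@1, M@4, Q@2) gives peak 9: d1:8  d2:9  d3:7  d4:6  d5:2  d6:0  d7:0.
Shift P→2, M→5, Q→5.
Schedule N@1, O@1, P@2, M@5, Q@5: d1:5  d2:5  d3:3  d4:3  d5:6  d6:6  d7:4 — peak 6.

6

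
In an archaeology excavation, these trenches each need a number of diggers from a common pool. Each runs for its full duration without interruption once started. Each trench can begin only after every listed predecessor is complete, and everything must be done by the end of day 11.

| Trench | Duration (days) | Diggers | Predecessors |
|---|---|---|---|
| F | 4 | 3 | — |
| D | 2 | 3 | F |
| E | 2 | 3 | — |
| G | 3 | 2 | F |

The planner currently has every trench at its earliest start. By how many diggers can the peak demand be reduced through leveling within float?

3

Early-start peak: d1:6  d2:6  d3:3  d4:3  d5:5  d6:5  d7:2  d8:0  d9:0  d10:0  d11:0 ⇒ 6.
Leveled (F@1, D@5, E@7, G@9): d1:3  d2:3  d3:3  d4:3  d5:3  d6:3  d7:3  d8:3  d9:2  d10:2  d11:2 ⇒ 3.
Reduction 6 − 3 = 3.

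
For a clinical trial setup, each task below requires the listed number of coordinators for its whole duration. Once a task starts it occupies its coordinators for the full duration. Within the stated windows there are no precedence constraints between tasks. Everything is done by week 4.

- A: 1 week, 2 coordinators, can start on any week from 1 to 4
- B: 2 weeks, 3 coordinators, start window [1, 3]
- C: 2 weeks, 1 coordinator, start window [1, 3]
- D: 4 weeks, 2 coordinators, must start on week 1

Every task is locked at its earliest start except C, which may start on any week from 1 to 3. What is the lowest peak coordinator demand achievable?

7

C@1: w1:8  w2:6  w3:2  w4:2 → peak 8
C@2: w1:7  w2:6  w3:3  w4:2 → peak 7
C@3: w1:7  w2:5  w3:3  w4:3 → peak 7
Best is C@2, peak 7.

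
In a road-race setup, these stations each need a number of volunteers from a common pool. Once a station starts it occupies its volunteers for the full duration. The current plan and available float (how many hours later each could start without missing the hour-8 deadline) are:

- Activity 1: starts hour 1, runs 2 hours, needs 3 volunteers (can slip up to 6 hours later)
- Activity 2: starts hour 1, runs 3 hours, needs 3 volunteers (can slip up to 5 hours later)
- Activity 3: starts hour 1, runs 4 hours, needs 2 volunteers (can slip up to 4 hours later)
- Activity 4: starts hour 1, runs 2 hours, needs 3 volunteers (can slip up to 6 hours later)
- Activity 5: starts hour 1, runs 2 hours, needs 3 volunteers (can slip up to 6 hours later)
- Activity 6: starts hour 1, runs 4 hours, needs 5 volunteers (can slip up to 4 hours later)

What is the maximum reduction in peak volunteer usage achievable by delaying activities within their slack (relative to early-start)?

Early-start peak: h1:19  h2:19  h3:10  h4:7  h5:0  h6:0  h7:0  h8:0 ⇒ 19.
Leveled (Activity 1@1, Activity 2@1, Activity 3@1, Activity 4@3, Activity 5@4, Activity 6@5): h1:8  h2:8  h3:8  h4:8  h5:8  h6:5  h7:5  h8:5 ⇒ 8.
Reduction 19 − 8 = 11.

11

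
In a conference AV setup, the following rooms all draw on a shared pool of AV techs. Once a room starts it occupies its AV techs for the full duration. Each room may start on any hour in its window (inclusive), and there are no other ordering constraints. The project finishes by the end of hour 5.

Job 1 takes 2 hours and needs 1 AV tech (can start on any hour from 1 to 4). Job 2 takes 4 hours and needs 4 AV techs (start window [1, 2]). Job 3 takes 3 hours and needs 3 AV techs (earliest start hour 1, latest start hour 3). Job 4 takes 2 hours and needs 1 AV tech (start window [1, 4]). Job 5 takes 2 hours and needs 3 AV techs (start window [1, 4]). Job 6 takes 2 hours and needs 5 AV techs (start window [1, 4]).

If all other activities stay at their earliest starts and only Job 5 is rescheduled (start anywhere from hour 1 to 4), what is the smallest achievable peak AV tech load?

14

Job 5@1: h1:17  h2:17  h3:7  h4:4  h5:0 → peak 17
Job 5@2: h1:14  h2:17  h3:10  h4:4  h5:0 → peak 17
Job 5@3: h1:14  h2:14  h3:10  h4:7  h5:0 → peak 14
Job 5@4: h1:14  h2:14  h3:7  h4:7  h5:3 → peak 14
Best is Job 5@3, peak 14.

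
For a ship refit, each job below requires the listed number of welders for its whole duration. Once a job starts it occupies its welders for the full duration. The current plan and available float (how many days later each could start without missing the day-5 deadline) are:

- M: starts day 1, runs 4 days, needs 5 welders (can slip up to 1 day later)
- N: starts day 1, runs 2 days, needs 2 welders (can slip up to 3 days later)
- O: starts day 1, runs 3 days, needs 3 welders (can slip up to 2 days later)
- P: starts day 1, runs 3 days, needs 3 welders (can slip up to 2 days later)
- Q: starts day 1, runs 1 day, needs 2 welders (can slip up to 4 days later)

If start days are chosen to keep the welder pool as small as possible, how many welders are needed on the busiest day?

Early-start (M@1, N@1, O@1, P@1, Q@1) gives peak 15: d1:15  d2:13  d3:11  d4:5  d5:0.
Shift P→3, Q→4.
Schedule M@1, N@1, O@1, P@3, Q@4: d1:10  d2:10  d3:11  d4:10  d5:3 — peak 11.

11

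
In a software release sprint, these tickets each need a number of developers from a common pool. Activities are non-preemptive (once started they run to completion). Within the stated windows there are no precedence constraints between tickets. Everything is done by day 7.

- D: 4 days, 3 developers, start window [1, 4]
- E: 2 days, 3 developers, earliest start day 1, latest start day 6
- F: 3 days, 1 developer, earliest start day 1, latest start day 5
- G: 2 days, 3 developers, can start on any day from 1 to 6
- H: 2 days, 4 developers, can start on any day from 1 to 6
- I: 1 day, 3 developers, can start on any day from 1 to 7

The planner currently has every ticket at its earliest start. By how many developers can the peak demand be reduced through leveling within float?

Early-start peak: d1:17  d2:14  d3:4  d4:3  d5:0  d6:0  d7:0 ⇒ 17.
Leveled (D@1, E@1, F@5, G@3, H@5, I@7): d1:6  d2:6  d3:6  d4:6  d5:5  d6:5  d7:4 ⇒ 6.
Reduction 17 − 6 = 11.

11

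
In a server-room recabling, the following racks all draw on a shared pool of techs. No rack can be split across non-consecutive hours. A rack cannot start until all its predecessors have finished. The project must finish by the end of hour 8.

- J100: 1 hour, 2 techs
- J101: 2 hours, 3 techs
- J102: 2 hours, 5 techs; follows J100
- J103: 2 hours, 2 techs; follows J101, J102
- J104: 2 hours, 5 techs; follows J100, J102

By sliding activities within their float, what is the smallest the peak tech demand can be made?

5

Early-start (J100@1, J101@1, J102@2, J103@4, J104@4) gives peak 8: h1:5  h2:8  h3:5  h4:7  h5:7  h6:0  h7:0  h8:0.
Shift J102→3, J103→5, J104→7.
Schedule J100@1, J101@1, J102@3, J103@5, J104@7: h1:5  h2:3  h3:5  h4:5  h5:2  h6:2  h7:5  h8:5 — peak 5.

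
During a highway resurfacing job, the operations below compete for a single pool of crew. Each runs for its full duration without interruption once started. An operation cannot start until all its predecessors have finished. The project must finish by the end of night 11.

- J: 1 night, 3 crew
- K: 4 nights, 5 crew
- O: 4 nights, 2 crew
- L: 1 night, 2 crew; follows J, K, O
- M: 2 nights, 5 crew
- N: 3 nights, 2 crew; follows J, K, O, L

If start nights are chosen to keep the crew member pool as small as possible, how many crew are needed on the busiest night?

7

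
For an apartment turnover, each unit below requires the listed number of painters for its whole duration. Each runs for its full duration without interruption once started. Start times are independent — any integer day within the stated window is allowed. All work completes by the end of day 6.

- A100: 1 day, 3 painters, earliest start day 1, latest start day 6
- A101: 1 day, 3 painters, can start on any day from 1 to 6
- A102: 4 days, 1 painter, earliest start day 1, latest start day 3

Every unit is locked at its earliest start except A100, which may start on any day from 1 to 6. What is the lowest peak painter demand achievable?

4

A100@1: d1:7  d2:1  d3:1  d4:1  d5:0  d6:0 → peak 7
A100@2: d1:4  d2:4  d3:1  d4:1  d5:0  d6:0 → peak 4
A100@3: d1:4  d2:1  d3:4  d4:1  d5:0  d6:0 → peak 4
A100@4: d1:4  d2:1  d3:1  d4:4  d5:0  d6:0 → peak 4
A100@5: d1:4  d2:1  d3:1  d4:1  d5:3  d6:0 → peak 4
A100@6: d1:4  d2:1  d3:1  d4:1  d5:0  d6:3 → peak 4
Best is A100@2, peak 4.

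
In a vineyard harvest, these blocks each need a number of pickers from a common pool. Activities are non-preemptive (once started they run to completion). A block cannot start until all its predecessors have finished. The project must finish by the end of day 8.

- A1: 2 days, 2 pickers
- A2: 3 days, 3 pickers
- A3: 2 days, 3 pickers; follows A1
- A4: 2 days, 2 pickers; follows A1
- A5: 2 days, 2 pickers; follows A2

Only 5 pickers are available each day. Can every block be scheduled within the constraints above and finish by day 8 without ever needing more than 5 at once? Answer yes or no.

Schedule A1@1, A2@1, A3@4, A4@3, A5@5: d1:5  d2:5  d3:5  d4:5  d5:5  d6:2  d7:0  d8:0 — peak 5 ≤ 5.

yes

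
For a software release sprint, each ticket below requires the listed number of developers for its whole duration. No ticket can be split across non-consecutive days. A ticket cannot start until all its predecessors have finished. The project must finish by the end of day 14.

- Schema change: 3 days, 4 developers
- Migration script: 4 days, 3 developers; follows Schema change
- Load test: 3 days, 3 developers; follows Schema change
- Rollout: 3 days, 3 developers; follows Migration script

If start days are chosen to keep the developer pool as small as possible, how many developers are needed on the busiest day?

4

Early-start (Schema change@1, Migration script@4, Load test@4, Rollout@8) gives peak 6: d1:4  d2:4  d3:4  d4:6  d5:6  d6:6  d7:3  d8:3  d9:3  d10:3  d11:0  d12:0  d13:0  d14:0.
Shift Load test→8, Rollout→11.
Schedule Schema change@1, Migration script@4, Load test@8, Rollout@11: d1:4  d2:4  d3:4  d4:3  d5:3  d6:3  d7:3  d8:3  d9:3  d10:3  d11:3  d12:3  d13:3  d14:0 — peak 4.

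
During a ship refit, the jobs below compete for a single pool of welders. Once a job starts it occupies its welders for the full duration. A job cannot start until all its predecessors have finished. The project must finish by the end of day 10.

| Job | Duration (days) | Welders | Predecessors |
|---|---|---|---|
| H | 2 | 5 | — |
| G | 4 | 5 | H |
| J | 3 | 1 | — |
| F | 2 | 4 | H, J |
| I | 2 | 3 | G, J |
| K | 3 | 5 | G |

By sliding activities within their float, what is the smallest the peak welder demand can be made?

Schedule H@1, G@3, J@1, F@4, I@7, K@7: d1:6  d2:6  d3:6  d4:9  d5:9  d6:5  d7:8  d8:8  d9:5  d10:0 — peak 9.

9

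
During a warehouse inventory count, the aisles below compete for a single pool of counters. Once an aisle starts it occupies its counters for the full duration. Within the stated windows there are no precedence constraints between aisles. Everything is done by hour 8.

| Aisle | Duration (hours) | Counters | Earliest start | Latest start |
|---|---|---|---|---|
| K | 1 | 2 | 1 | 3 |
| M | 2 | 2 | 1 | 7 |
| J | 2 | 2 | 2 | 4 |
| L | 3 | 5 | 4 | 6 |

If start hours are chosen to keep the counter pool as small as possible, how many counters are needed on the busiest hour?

5

Schedule K@1, M@1, J@2, L@4: h1:4  h2:4  h3:2  h4:5  h5:5  h6:5  h7:0  h8:0 — peak 5.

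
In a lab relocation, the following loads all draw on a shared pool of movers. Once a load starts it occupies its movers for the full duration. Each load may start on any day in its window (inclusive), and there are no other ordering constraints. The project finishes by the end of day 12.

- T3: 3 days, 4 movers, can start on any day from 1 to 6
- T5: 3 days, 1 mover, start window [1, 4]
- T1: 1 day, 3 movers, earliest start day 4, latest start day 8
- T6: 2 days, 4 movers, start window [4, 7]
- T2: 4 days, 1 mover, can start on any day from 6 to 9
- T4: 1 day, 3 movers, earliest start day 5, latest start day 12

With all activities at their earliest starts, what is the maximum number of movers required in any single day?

7

Early-start schedule: T3@1, T5@1, T1@4, T6@4, T2@6, T4@5.
Load per day: day 1: 5, day 2: 5, day 3: 5, day 4: 7, day 5: 7, day 6: 1, day 7: 1, day 8: 1, day 9: 1, day 10: 0, day 11: 0, day 12: 0.
Peak is 7.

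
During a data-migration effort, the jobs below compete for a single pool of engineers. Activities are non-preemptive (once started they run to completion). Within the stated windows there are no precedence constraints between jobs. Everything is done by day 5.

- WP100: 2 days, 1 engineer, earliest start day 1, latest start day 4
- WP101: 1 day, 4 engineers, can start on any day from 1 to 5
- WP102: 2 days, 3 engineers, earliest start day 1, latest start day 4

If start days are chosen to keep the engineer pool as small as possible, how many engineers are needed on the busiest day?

Early-start (WP100@1, WP101@1, WP102@1) gives peak 8: d1:8  d2:4  d3:0  d4:0  d5:0.
Shift WP101→3.
Schedule WP100@1, WP101@3, WP102@1: d1:4  d2:4  d3:4  d4:0  d5:0 — peak 4.

4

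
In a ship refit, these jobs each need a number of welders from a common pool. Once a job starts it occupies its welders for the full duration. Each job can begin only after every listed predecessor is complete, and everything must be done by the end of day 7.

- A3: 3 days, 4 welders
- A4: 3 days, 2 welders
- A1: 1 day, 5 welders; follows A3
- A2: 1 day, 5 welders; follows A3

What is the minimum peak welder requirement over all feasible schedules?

Early-start (A3@1, A4@1, A1@4, A2@4) gives peak 10: d1:6  d2:6  d3:6  d4:10  d5:0  d6:0  d7:0.
Shift A2→5.
Schedule A3@1, A4@1, A1@4, A2@5: d1:6  d2:6  d3:6  d4:5  d5:5  d6:0  d7:0 — peak 6.

6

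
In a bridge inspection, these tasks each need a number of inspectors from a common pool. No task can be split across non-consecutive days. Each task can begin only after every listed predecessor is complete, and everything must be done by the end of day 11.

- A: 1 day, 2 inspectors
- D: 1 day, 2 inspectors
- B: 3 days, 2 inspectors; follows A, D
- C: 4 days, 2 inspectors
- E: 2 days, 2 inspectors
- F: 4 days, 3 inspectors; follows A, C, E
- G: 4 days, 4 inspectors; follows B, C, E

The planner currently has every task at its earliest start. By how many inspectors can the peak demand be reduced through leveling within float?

1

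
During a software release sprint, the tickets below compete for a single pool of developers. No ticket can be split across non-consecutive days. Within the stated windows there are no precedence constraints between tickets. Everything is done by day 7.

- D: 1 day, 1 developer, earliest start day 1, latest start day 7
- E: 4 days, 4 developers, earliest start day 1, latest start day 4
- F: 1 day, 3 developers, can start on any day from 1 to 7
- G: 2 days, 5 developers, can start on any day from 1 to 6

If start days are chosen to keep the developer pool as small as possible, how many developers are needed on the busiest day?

5

Early-start (D@1, E@1, F@1, G@1) gives peak 13: d1:13  d2:9  d3:4  d4:4  d5:0  d6:0  d7:0.
Shift F→5, G→6.
Schedule D@1, E@1, F@5, G@6: d1:5  d2:4  d3:4  d4:4  d5:3  d6:5  d7:5 — peak 5.
Total developer-days = 30 over 7 days ⇒ peak ≥ ⌈30/7⌉ = 5, so 5 is optimal.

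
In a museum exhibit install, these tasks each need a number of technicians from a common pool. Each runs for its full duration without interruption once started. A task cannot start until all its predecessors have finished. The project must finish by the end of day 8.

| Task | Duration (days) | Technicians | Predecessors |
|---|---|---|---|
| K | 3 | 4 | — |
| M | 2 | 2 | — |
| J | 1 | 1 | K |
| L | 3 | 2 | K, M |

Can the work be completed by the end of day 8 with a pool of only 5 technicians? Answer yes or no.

yes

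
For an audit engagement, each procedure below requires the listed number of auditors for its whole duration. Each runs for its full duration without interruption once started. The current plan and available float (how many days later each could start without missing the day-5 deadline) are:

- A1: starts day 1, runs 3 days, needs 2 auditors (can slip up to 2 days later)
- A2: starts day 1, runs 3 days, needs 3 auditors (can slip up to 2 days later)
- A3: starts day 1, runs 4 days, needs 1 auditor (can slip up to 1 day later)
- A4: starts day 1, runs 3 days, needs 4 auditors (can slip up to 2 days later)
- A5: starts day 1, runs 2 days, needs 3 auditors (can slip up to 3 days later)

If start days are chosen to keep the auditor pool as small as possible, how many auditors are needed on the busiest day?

10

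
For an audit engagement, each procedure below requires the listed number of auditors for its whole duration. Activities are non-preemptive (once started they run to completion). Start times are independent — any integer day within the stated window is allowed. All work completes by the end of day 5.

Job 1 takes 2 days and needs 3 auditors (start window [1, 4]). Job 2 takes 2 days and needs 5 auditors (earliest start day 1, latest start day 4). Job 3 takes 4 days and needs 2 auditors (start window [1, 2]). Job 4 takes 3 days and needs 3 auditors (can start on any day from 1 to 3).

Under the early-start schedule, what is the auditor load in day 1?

13

At early start, day 1 has: Job 1, Job 2, Job 3, Job 4.
Demand: 3 + 5 + 2 + 3 = 13.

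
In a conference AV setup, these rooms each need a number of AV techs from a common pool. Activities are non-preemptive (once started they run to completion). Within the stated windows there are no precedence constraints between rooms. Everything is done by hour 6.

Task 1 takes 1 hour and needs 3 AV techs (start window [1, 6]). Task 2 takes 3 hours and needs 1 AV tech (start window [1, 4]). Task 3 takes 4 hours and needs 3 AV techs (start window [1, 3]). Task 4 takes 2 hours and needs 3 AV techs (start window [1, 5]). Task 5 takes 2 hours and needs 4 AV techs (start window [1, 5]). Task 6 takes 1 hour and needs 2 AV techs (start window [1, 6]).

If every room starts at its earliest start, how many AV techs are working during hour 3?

At early start, hour 3 has: Task 2, Task 3.
Demand: 1 + 3 = 4.

4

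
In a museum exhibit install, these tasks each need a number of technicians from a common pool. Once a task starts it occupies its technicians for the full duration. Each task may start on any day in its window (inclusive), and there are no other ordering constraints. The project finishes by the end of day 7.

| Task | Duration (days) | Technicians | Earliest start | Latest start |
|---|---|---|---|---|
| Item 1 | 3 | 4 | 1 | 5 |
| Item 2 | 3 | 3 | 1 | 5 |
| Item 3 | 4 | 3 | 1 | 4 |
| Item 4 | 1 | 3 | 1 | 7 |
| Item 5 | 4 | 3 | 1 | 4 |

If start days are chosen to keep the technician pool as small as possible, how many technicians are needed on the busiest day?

9

Early-start (Item 1@1, Item 2@1, Item 3@1, Item 4@1, Item 5@1) gives peak 16: d1:16  d2:13  d3:13  d4:6  d5:0  d6:0  d7:0.
Shift Item 3→4, Item 4→4, Item 5→4.
Schedule Item 1@1, Item 2@1, Item 3@4, Item 4@4, Item 5@4: d1:7  d2:7  d3:7  d4:9  d5:6  d6:6  d7:6 — peak 9.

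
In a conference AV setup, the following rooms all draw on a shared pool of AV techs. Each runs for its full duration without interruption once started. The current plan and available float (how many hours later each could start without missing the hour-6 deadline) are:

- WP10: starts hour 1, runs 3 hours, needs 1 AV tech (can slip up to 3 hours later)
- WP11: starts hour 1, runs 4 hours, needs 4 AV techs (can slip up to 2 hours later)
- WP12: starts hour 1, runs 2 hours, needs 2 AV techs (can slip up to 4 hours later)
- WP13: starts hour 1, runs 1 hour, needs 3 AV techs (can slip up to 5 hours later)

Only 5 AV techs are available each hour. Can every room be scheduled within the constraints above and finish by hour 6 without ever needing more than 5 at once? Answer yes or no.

Schedule WP10@1, WP11@1, WP12@5, WP13@5: h1:5  h2:5  h3:5  h4:4  h5:5  h6:2 — peak 5 ≤ 5.

yes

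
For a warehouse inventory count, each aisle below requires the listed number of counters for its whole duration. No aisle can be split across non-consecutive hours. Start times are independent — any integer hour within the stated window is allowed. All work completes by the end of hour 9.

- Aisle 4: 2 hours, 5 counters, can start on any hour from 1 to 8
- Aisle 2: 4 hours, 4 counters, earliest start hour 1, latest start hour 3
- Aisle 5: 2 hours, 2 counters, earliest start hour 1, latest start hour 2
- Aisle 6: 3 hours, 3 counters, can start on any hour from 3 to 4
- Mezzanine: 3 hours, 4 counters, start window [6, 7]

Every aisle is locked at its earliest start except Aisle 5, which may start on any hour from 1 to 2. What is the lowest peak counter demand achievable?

Aisle 5@1: h1:11  h2:11  h3:7  h4:7  h5:3  h6:4  h7:4  h8:4  h9:0 → peak 11
Aisle 5@2: h1:9  h2:11  h3:9  h4:7  h5:3  h6:4  h7:4  h8:4  h9:0 → peak 11
Best is Aisle 5@1, peak 11.

11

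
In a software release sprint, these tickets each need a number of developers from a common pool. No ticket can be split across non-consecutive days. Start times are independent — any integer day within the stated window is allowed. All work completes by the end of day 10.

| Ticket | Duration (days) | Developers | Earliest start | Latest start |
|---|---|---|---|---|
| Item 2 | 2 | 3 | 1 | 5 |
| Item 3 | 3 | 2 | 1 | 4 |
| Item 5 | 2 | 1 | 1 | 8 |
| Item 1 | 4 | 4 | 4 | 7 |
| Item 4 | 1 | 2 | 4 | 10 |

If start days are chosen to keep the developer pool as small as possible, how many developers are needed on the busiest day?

Early-start (Item 2@1, Item 3@1, Item 5@1, Item 1@4, Item 4@4) gives peak 6: d1:6  d2:6  d3:2  d4:6  d5:4  d6:4  d7:4  d8:0  d9:0  d10:0.
Shift Item 3→3, Item 1→6.
Schedule Item 2@1, Item 3@3, Item 5@1, Item 1@6, Item 4@4: d1:4  d2:4  d3:2  d4:4  d5:2  d6:4  d7:4  d8:4  d9:4  d10:0 — peak 4.
Total developer-days = 32 over 10 days ⇒ peak ≥ ⌈32/10⌉ = 4, so 4 is optimal.

4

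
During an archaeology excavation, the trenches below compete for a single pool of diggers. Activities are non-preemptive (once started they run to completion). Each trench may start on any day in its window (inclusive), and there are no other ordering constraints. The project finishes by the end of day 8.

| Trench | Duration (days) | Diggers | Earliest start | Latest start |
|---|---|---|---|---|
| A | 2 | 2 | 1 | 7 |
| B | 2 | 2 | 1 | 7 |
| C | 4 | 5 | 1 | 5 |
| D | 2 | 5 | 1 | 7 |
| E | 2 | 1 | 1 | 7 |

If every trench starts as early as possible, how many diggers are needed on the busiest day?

15

Early-start schedule: A@1, B@1, C@1, D@1, E@1.
Load per day: day 1: 15, day 2: 15, day 3: 5, day 4: 5, day 5: 0, day 6: 0, day 7: 0, day 8: 0.
Peak is 15.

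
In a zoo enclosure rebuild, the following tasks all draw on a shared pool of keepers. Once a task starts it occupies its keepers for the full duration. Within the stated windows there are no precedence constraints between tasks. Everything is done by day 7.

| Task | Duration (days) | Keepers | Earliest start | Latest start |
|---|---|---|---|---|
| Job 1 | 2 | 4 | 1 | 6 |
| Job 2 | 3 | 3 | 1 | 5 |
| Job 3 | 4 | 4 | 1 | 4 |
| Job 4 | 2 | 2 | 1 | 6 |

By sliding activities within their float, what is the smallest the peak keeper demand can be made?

Early-start (Job 1@1, Job 2@1, Job 3@1, Job 4@1) gives peak 13: d1:13  d2:13  d3:7  d4:4  d5:0  d6:0  d7:0.
Shift Job 3→3, Job 4→4.
Schedule Job 1@1, Job 2@1, Job 3@3, Job 4@4: d1:7  d2:7  d3:7  d4:6  d5:6  d6:4  d7:0 — peak 7.

7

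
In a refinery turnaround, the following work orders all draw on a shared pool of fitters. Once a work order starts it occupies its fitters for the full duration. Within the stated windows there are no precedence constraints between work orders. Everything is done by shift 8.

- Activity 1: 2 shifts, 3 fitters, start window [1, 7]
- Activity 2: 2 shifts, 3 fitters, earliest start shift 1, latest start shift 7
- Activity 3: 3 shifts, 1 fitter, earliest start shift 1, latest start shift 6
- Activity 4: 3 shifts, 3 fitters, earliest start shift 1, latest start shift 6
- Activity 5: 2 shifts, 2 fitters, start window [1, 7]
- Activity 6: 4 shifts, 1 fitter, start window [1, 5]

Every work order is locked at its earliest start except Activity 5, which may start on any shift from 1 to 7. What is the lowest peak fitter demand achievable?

Activity 5@1: s1:13  s2:13  s3:5  s4:1  s5:0  s6:0  s7:0  s8:0 → peak 13
Activity 5@2: s1:11  s2:13  s3:7  s4:1  s5:0  s6:0  s7:0  s8:0 → peak 13
Activity 5@3: s1:11  s2:11  s3:7  s4:3  s5:0  s6:0  s7:0  s8:0 → peak 11
Activity 5@4: s1:11  s2:11  s3:5  s4:3  s5:2  s6:0  s7:0  s8:0 → peak 11
Activity 5@5: s1:11  s2:11  s3:5  s4:1  s5:2  s6:2  s7:0  s8:0 → peak 11
Activity 5@6: s1:11  s2:11  s3:5  s4:1  s5:0  s6:2  s7:2  s8:0 → peak 11
Activity 5@7: s1:11  s2:11  s3:5  s4:1  s5:0  s6:0  s7:2  s8:2 → peak 11
Best is Activity 5@3, peak 11.

11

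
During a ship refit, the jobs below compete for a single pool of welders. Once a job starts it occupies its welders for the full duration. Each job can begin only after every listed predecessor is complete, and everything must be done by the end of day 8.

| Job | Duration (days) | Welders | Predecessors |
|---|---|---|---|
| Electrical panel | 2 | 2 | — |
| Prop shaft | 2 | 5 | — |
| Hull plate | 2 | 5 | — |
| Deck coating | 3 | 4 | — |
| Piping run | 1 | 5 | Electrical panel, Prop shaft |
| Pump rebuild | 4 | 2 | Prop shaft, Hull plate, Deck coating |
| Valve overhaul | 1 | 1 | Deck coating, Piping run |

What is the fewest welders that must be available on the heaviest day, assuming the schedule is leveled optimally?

9

Early-start (Electrical panel@1, Prop shaft@1, Hull plate@1, Deck coating@1, Piping run@3, Pump rebuild@4, Valve overhaul@4) gives peak 16: d1:16  d2:16  d3:9  d4:3  d5:2  d6:2  d7:2  d8:0.
Shift Electrical panel→4, Hull plate→3, Piping run→6, Pump rebuild→5, Valve overhaul→7.
Schedule Electrical panel@4, Prop shaft@1, Hull plate@3, Deck coating@1, Piping run@6, Pump rebuild@5, Valve overhaul@7: d1:9  d2:9  d3:9  d4:7  d5:4  d6:7  d7:3  d8:2 — peak 9.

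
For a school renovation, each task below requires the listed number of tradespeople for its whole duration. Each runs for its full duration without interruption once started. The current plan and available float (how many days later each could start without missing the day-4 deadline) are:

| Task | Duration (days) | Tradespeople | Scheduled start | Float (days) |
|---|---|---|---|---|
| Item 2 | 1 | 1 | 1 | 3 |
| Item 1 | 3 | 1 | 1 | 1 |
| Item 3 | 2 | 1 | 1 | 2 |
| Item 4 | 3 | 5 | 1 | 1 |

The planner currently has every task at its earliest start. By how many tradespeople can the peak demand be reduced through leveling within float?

1

Early-start peak: d1:8  d2:7  d3:6  d4:0 ⇒ 8.
Leveled (Item 2@1, Item 1@1, Item 3@1, Item 4@2): d1:3  d2:7  d3:6  d4:5 ⇒ 7.
Reduction 8 − 7 = 1.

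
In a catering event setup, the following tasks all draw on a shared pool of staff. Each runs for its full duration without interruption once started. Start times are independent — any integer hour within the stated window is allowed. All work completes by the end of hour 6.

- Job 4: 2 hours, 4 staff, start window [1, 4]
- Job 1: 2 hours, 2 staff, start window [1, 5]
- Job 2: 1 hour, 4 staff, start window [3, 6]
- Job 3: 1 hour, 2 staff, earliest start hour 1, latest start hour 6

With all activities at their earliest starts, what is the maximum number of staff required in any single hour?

Early-start schedule: Job 4@1, Job 1@1, Job 2@3, Job 3@1.
Load per hour: hour 1: 8, hour 2: 6, hour 3: 4, hour 4: 0, hour 5: 0, hour 6: 0.
Peak is 8.

8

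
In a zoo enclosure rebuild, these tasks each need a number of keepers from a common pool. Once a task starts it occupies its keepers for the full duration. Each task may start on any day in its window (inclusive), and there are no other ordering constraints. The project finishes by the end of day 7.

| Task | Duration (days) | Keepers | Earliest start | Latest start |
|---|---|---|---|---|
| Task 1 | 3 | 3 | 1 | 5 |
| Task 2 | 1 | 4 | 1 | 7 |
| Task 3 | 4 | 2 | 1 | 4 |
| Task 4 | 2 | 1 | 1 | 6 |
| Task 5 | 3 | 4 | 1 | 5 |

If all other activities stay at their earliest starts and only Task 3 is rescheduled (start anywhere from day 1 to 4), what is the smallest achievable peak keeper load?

Task 3@1: d1:14  d2:10  d3:9  d4:2  d5:0  d6:0  d7:0 → peak 14
Task 3@2: d1:12  d2:10  d3:9  d4:2  d5:2  d6:0  d7:0 → peak 12
Task 3@3: d1:12  d2:8  d3:9  d4:2  d5:2  d6:2  d7:0 → peak 12
Task 3@4: d1:12  d2:8  d3:7  d4:2  d5:2  d6:2  d7:2 → peak 12
Best is Task 3@2, peak 12.

12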